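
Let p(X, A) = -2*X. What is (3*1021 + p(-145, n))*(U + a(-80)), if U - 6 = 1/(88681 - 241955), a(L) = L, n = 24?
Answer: -38030654781/153274 ≈ -2.4812e+5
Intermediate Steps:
U = 919643/153274 (U = 6 + 1/(88681 - 241955) = 6 + 1/(-153274) = 6 - 1/153274 = 919643/153274 ≈ 6.0000)
(3*1021 + p(-145, n))*(U + a(-80)) = (3*1021 - 2*(-145))*(919643/153274 - 80) = (3063 + 290)*(-11342277/153274) = 3353*(-11342277/153274) = -38030654781/153274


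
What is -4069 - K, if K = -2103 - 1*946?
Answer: -1020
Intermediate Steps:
K = -3049 (K = -2103 - 946 = -3049)
-4069 - K = -4069 - 1*(-3049) = -4069 + 3049 = -1020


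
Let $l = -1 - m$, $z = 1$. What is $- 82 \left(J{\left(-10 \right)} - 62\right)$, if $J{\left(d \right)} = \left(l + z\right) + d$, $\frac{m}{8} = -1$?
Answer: $5248$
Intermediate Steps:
$m = -8$ ($m = 8 \left(-1\right) = -8$)
$l = 7$ ($l = -1 - -8 = -1 + 8 = 7$)
$J{\left(d \right)} = 8 + d$ ($J{\left(d \right)} = \left(7 + 1\right) + d = 8 + d$)
$- 82 \left(J{\left(-10 \right)} - 62\right) = - 82 \left(\left(8 - 10\right) - 62\right) = - 82 \left(-2 - 62\right) = \left(-82\right) \left(-64\right) = 5248$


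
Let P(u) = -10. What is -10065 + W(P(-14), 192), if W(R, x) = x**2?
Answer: 26799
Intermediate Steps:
-10065 + W(P(-14), 192) = -10065 + 192**2 = -10065 + 36864 = 26799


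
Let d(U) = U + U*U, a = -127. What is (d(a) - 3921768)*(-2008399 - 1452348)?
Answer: 13516867967202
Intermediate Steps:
d(U) = U + U²
(d(a) - 3921768)*(-2008399 - 1452348) = (-127*(1 - 127) - 3921768)*(-2008399 - 1452348) = (-127*(-126) - 3921768)*(-3460747) = (16002 - 3921768)*(-3460747) = -3905766*(-3460747) = 13516867967202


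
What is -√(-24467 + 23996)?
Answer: -I*√471 ≈ -21.703*I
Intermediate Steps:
-√(-24467 + 23996) = -√(-471) = -I*√471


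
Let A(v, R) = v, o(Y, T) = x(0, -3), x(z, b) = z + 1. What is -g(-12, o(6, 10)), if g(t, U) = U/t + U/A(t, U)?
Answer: 1/6 ≈ 0.16667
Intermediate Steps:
x(z, b) = 1 + z
o(Y, T) = 1 (o(Y, T) = 1 + 0 = 1)
g(t, U) = 2*U/t (g(t, U) = U/t + U/t = 2*U/t)
-g(-12, o(6, 10)) = -2/(-12) = -2*(-1)/12 = -1*(-1/6) = 1/6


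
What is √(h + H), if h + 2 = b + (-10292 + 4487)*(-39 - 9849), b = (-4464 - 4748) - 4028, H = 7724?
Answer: √57394322 ≈ 7575.9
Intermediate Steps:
b = -13240 (b = -9212 - 4028 = -13240)
h = 57386598 (h = -2 + (-13240 + (-10292 + 4487)*(-39 - 9849)) = -2 + (-13240 - 5805*(-9888)) = -2 + (-13240 + 57399840) = -2 + 57386600 = 57386598)
√(h + H) = √(57386598 + 7724) = √57394322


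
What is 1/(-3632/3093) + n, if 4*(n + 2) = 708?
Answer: 632507/3632 ≈ 174.15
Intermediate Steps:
n = 175 (n = -2 + (1/4)*708 = -2 + 177 = 175)
1/(-3632/3093) + n = 1/(-3632/3093) + 175 = -3093/3632 + 175 = 632507/3632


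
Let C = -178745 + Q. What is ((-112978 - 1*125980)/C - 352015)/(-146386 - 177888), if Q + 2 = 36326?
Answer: 50134089357/46183427354 ≈ 1.0855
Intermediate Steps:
Q = 36324 (Q = -2 + 36326 = 36324)
C = -142421 (C = -178745 + 36324 = -142421)
((-112978 - 1*125980)/C - 352015)/(-146386 - 177888) = ((-112978 - 1*125980)/(-142421) - 352015)/(-146386 - 177888) = ((-112978 - 125980)*(-1/142421) - 352015)/(-324274) = (-238958*(-1/142421) - 352015)*(-1/324274) = (238958/142421 - 352015)*(-1/324274) = -50134089357/142421*(-1/324274) = 50134089357/46183427354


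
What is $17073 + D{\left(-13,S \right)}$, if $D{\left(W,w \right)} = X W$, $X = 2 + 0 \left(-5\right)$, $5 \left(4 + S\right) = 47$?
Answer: $17047$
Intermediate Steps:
$S = \frac{27}{5}$ ($S = -4 + \frac{1}{5} \cdot 47 = -4 + \frac{47}{5} = \frac{27}{5} \approx 5.4$)
$X = 2$ ($X = 2 + 0 = 2$)
$D{\left(W,w \right)} = 2 W$
$17073 + D{\left(-13,S \right)} = 17073 + 2 \left(-13\right) = 17073 - 26 = 17047$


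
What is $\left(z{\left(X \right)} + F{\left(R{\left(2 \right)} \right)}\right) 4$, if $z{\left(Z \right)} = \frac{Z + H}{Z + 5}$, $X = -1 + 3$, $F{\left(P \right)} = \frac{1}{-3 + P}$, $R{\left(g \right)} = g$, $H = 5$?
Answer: $0$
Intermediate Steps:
$X = 2$
$z{\left(Z \right)} = 1$ ($z{\left(Z \right)} = \frac{Z + 5}{Z + 5} = \frac{5 + Z}{5 + Z} = 1$)
$\left(z{\left(X \right)} + F{\left(R{\left(2 \right)} \right)}\right) 4 = \left(1 + \frac{1}{-3 + 2}\right) 4 = \left(1 + \frac{1}{-1}\right) 4 = \left(1 - 1\right) 4 = 0 \cdot 4 = 0$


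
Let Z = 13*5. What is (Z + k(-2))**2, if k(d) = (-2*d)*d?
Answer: 3249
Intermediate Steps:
k(d) = -2*d**2
Z = 65
(Z + k(-2))**2 = (65 - 2*(-2)**2)**2 = (65 - 2*4)**2 = (65 - 8)**2 = 57**2 = 3249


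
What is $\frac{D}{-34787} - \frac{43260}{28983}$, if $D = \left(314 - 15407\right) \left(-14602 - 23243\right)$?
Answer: $- \frac{128344477075}{7815749} \approx -16421.0$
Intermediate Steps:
$D = 571194585$ ($D = \left(-15093\right) \left(-37845\right) = 571194585$)
$\frac{D}{-34787} - \frac{43260}{28983} = \frac{571194585}{-34787} - \frac{43260}{28983} = 571194585 \left(- \frac{1}{34787}\right) - \frac{14420}{9661} = - \frac{13283595}{809} - \frac{14420}{9661} = - \frac{128344477075}{7815749}$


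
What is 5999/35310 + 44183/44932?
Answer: 914824399/793274460 ≈ 1.1532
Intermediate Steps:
5999/35310 + 44183/44932 = 914824399/793274460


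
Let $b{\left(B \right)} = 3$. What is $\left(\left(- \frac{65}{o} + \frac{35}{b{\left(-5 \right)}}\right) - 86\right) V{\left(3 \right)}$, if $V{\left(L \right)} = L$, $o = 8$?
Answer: $- \frac{1979}{8} \approx -247.38$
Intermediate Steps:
$\left(\left(- \frac{65}{o} + \frac{35}{b{\left(-5 \right)}}\right) - 86\right) V{\left(3 \right)} = \left(\left(- \frac{65}{8} + \frac{35}{3}\right) - 86\right) 3 = \left(\frac{85}{24} - 86\right) 3 = \left(- \frac{1979}{24}\right) 3 = - \frac{1979}{8}$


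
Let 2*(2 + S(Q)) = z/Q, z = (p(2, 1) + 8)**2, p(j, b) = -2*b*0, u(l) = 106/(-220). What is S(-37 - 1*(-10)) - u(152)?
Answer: -8029/2970 ≈ -2.7034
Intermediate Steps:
u(l) = -53/110 (u(l) = 106*(-1/220) = -53/110)
p(j, b) = 0
z = 64 (z = (0 + 8)**2 = 8**2 = 64)
S(Q) = -2 + 32/Q (S(Q) = -2 + (64/Q)/2 = -2 + 32/Q)
S(-37 - 1*(-10)) - u(152) = (-2 + 32/(-37 - 1*(-10))) - 1*(-53/110) = (-2 + 32/(-37 + 10)) + 53/110 = (-2 + 32/(-27)) + 53/110 = (-2 + 32*(-1/27)) + 53/110 = (-2 - 32/27) + 53/110 = -86/27 + 53/110 = -8029/2970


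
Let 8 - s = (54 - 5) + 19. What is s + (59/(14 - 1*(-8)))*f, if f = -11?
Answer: -179/2 ≈ -89.500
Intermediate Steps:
s = -60 (s = 8 - ((54 - 5) + 19) = 8 - (49 + 19) = 8 - 1*68 = 8 - 68 = -60)
s + (59/(14 - 1*(-8)))*f = -60 + (59/(14 - 1*(-8)))*(-11) = -60 + (59/(14 + 8))*(-11) = -60 + (59/22)*(-11) = -60 - 59/2 = -179/2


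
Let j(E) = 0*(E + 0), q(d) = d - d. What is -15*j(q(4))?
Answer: 0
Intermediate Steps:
q(d) = 0
j(E) = 0 (j(E) = 0*E = 0)
-15*j(q(4)) = -15*0 = 0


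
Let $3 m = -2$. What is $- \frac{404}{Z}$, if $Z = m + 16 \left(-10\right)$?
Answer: $\frac{606}{241} \approx 2.5145$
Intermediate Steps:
$m = - \frac{2}{3}$ ($m = \frac{1}{3} \left(-2\right) = - \frac{2}{3} \approx -0.66667$)
$Z = - \frac{482}{3}$ ($Z = - \frac{2}{3} + 16 \left(-10\right) = - \frac{2}{3} - 160 = - \frac{482}{3} \approx -160.67$)
$- \frac{404}{Z} = - \frac{404}{- \frac{482}{3}} = \left(-404\right) \left(- \frac{3}{482}\right) = \frac{606}{241}$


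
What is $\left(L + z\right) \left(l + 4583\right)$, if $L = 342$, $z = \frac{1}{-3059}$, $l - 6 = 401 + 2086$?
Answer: $\frac{7402748452}{3059} \approx 2.42 \cdot 10^{6}$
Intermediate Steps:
$l = 2493$ ($l = 6 + \left(401 + 2086\right) = 6 + 2487 = 2493$)
$z = - \frac{1}{3059} \approx -0.0003269$
$\left(L + z\right) \left(l + 4583\right) = \left(342 - \frac{1}{3059}\right) \left(2493 + 4583\right) = \frac{1046177}{3059} \cdot 7076 = \frac{7402748452}{3059}$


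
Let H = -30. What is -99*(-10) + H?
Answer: 960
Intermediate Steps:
-99*(-10) + H = -99*(-10) - 30 = 990 - 30 = 960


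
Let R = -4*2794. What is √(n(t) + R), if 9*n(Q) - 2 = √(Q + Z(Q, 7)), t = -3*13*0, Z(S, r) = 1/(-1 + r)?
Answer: √(-3620952 + 6*√6)/18 ≈ 105.72*I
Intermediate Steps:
t = 0 (t = -39*0 = 0)
n(Q) = 2/9 + √(⅙ + Q)/9 (n(Q) = 2/9 + √(Q + 1/(-1 + 7))/9 = 2/9 + √(Q + 1/6)/9 = 2/9 + √(Q + ⅙)/9 = 2/9 + √(⅙ + Q)/9)
R = -11176
√(n(t) + R) = √((2/9 + √(6 + 36*0)/54) - 11176) = √((2/9 + √(6 + 0)/54) - 11176) = √((2/9 + √6/54) - 11176) = √(-100582/9 + √6/54)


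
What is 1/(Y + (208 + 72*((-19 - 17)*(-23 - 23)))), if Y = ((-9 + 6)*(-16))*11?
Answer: 1/119968 ≈ 8.3356e-6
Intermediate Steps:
Y = 528 (Y = -3*(-16)*11 = 48*11 = 528)
1/(Y + (208 + 72*((-19 - 17)*(-23 - 23)))) = 1/(528 + (208 + 72*((-19 - 17)*(-23 - 23)))) = 1/(528 + (208 + 72*(-36*(-46)))) = 1/(528 + (208 + 72*1656)) = 1/(528 + (208 + 119232)) = 1/(528 + 119440) = 1/119968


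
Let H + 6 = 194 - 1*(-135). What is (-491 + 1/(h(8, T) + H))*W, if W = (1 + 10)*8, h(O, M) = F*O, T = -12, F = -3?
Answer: -12919104/299 ≈ -43208.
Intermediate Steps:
h(O, M) = -3*O
H = 323 (H = -6 + (194 - 1*(-135)) = -6 + (194 + 135) = -6 + 329 = 323)
W = 88 (W = 11*8 = 88)
(-491 + 1/(h(8, T) + H))*W = (-491 + 1/(-3*8 + 323))*88 = (-491 + 1/(-24 + 323))*88 = (-491 + 1/299)*88 = -146808/299*88 = -12919104/299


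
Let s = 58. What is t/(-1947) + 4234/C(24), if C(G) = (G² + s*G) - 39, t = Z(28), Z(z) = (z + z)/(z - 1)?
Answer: 74156374/33801867 ≈ 2.1939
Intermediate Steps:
Z(z) = 2*z/(-1 + z) (Z(z) = (2*z)/(-1 + z) = 2*z/(-1 + z))
t = 56/27 (t = 2*28/(-1 + 28) = 2*28/27 = 2*28*(1/27) = 56/27 ≈ 2.0741)
C(G) = -39 + G² + 58*G (C(G) = (G² + 58*G) - 39 = -39 + G² + 58*G)
t/(-1947) + 4234/C(24) = (56/27)/(-1947) + 4234/(-39 + 24² + 58*24) = (56/27)*(-1/1947) + 4234/(-39 + 576 + 1392) = -56/52569 + 4234/1929 = 74156374/33801867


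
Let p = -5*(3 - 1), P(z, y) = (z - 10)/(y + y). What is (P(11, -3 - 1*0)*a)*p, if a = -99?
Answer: -165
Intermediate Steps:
P(z, y) = (-10 + z)/(2*y) (P(z, y) = (-10 + z)/((2*y)) = (-10 + z)*(1/(2*y)) = (-10 + z)/(2*y))
p = -10 (p = -5*2 = -10)
(P(11, -3 - 1*0)*a)*p = (((-10 + 11)/(2*(-3 - 1*0)))*(-99))*(-10) = (((1/2)*1/(-3 + 0))*(-99))*(-10) = (((1/2)*1/(-3))*(-99))*(-10) = (((1/2)*(-1/3)*1)*(-99))*(-10) = -1/6*(-99)*(-10) = (33/2)*(-10) = -165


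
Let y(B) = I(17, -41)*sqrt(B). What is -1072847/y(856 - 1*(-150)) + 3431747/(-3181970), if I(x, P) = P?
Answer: -311977/289270 + 26167*sqrt(1006)/1006 ≈ 823.92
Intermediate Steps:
y(B) = -41*sqrt(B)
-1072847/y(856 - 1*(-150)) + 3431747/(-3181970) = -1072847*(-1/(41*sqrt(856 - 1*(-150)))) + 3431747/(-3181970) = -1072847*(-1/(41*sqrt(856 + 150))) + 3431747*(-1/3181970) = -1072847*(-sqrt(1006)/41246) - 311977/289270 = -(-26167)*sqrt(1006)/1006 - 311977/289270 = 26167*sqrt(1006)/1006 - 311977/289270 = -311977/289270 + 26167*sqrt(1006)/1006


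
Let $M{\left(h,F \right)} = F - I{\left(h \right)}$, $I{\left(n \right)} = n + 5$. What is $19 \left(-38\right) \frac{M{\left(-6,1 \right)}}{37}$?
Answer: $- \frac{1444}{37} \approx -39.027$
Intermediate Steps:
$I{\left(n \right)} = 5 + n$
$M{\left(h,F \right)} = -5 + F - h$ ($M{\left(h,F \right)} = F - \left(5 + h\right) = -5 + F - h$)
$19 \left(-38\right) \frac{M{\left(-6,1 \right)}}{37} = 19 \left(-38\right) \frac{-5 + 1 - -6}{37} = - 722 \left(-5 + 1 + 6\right) \frac{1}{37} = - 722 \cdot 2 \cdot \frac{1}{37} = \left(-722\right) \frac{2}{37} = - \frac{1444}{37}$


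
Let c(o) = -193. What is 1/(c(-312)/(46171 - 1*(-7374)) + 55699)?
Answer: 53545/2982402762 ≈ 1.7954e-5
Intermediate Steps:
1/(c(-312)/(46171 - 1*(-7374)) + 55699) = 1/(-193/(46171 - 1*(-7374)) + 55699) = 1/(-193/(46171 + 7374) + 55699) = 1/(-193/53545 + 55699) = 1/(2982402762/53545) = 53545/2982402762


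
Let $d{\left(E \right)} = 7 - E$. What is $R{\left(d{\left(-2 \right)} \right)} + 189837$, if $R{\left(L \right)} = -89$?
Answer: $189748$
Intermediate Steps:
$R{\left(d{\left(-2 \right)} \right)} + 189837 = -89 + 189837 = 189748$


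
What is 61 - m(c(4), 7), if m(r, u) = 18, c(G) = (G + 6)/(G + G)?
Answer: 43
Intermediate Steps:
c(G) = (6 + G)/(2*G) (c(G) = (6 + G)/((2*G)) = (6 + G)*(1/(2*G)) = (6 + G)/(2*G))
61 - m(c(4), 7) = 61 - 1*18 = 61 - 18 = 43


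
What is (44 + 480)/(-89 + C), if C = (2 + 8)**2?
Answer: 524/11 ≈ 47.636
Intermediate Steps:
C = 100 (C = 10**2 = 100)
(44 + 480)/(-89 + C) = (44 + 480)/(-89 + 100) = 524/11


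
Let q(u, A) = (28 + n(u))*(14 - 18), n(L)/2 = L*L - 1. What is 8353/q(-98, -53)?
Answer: -8353/76936 ≈ -0.10857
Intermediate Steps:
n(L) = -2 + 2*L² (n(L) = 2*(L*L - 1) = 2*(L² - 1) = 2*(-1 + L²) = -2 + 2*L²)
q(u, A) = -104 - 8*u² (q(u, A) = (28 + (-2 + 2*u²))*(14 - 18) = (26 + 2*u²)*(-4) = -104 - 8*u²)
8353/q(-98, -53) = 8353/(-104 - 8*(-98)²) = 8353/(-104 - 8*9604) = 8353/(-104 - 76832) = 8353/(-76936) = 8353*(-1/76936) = -8353/76936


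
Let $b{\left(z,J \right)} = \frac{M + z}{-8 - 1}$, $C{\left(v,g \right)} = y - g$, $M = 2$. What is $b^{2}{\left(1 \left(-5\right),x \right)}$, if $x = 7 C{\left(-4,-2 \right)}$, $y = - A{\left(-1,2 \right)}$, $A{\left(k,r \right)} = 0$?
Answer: $\frac{1}{9} \approx 0.11111$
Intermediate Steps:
$y = 0$ ($y = \left(-1\right) 0 = 0$)
$C{\left(v,g \right)} = - g$ ($C{\left(v,g \right)} = 0 - g = - g$)
$x = 14$ ($x = 7 \left(\left(-1\right) \left(-2\right)\right) = 7 \cdot 2 = 14$)
$b{\left(z,J \right)} = - \frac{2}{9} - \frac{z}{9}$ ($b{\left(z,J \right)} = \frac{2 + z}{-8 - 1} = \frac{2 + z}{-9} = \left(2 + z\right) \left(- \frac{1}{9}\right) = - \frac{2}{9} - \frac{z}{9}$)
$b^{2}{\left(1 \left(-5\right),x \right)} = \left(- \frac{2}{9} - \frac{1 \left(-5\right)}{9}\right)^{2} = \left(- \frac{2}{9} - - \frac{5}{9}\right)^{2} = \left(- \frac{2}{9} + \frac{5}{9}\right)^{2} = \left(\frac{1}{3}\right)^{2} = \frac{1}{9}$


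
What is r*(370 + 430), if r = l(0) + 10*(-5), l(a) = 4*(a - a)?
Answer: -40000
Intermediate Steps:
l(a) = 0 (l(a) = 4*0 = 0)
r = -50 (r = 0 + 10*(-5) = 0 - 50 = -50)
r*(370 + 430) = -50*(370 + 430) = -50*800 = -40000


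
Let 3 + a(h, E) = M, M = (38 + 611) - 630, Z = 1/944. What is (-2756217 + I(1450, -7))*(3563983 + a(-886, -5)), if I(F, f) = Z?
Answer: -9273057968839153/944 ≈ -9.8232e+12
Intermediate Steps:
Z = 1/944 ≈ 0.0010593
M = 19 (M = 649 - 630 = 19)
a(h, E) = 16 (a(h, E) = -3 + 19 = 16)
I(F, f) = 1/944
(-2756217 + I(1450, -7))*(3563983 + a(-886, -5)) = (-2756217 + 1/944)*(3563983 + 16) = -2601868847/944*3563999 = -9273057968839153/944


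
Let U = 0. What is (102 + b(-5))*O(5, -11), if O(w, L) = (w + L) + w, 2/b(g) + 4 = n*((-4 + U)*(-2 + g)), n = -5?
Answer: -7343/72 ≈ -101.99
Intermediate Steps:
b(g) = 2/(-44 + 20*g) (b(g) = 2/(-4 - 5*(-4 + 0)*(-2 + g)) = 2/(-4 - (-20)*(-2 + g)) = 2/(-4 - 5*(8 - 4*g)) = 2/(-4 + (-40 + 20*g)) = 2/(-44 + 20*g))
O(w, L) = L + 2*w (O(w, L) = (L + w) + w = L + 2*w)
(102 + b(-5))*O(5, -11) = (102 + 1/(2*(-11 + 5*(-5))))*(-11 + 2*5) = (102 + 1/(2*(-11 - 25)))*(-11 + 10) = (102 + (½)/(-36))*(-1) = (102 + (½)*(-1/36))*(-1) = (102 - 1/72)*(-1) = (7343/72)*(-1) = -7343/72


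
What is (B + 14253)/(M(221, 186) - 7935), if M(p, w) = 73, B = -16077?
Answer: 912/3931 ≈ 0.23200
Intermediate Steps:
(B + 14253)/(M(221, 186) - 7935) = (-16077 + 14253)/(73 - 7935) = -1824/(-7862) = -1824*(-1/7862) = 912/3931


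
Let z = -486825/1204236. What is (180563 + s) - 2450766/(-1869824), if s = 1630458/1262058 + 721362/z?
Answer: -51181109255931311012429/31911734913766400 ≈ -1.6038e+6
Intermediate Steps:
z = -162275/401412 (z = -486825*1/1204236 = -162275/401412 ≈ -0.40426)
s = -60907582396703067/34133410325 (s = 1630458/1262058 + 721362/(-162275/401412) = 1630458*(1/1262058) + 721362*(-401412/162275) = 271743/210343 - 289563363144/162275 = -60907582396703067/34133410325 ≈ -1.7844e+6)
(180563 + s) - 2450766/(-1869824) = (180563 - 60907582396703067/34133410325) - 2450766/(-1869824) = -54744351428190092/34133410325 - 2450766*(-1/1869824) = -54744351428190092/34133410325 + 1225383/934912 = -51181109255931311012429/31911734913766400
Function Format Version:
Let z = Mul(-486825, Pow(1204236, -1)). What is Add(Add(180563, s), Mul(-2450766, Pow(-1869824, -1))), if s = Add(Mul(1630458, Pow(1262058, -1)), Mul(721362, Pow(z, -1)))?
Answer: Rational(-51181109255931311012429, 31911734913766400) ≈ -1.6038e+6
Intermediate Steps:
z = Rational(-162275, 401412) (z = Mul(-486825, Rational(1, 1204236)) = Rational(-162275, 401412) ≈ -0.40426)
s = Rational(-60907582396703067, 34133410325) (s = Add(Mul(1630458, Pow(1262058, -1)), Mul(721362, Pow(Rational(-162275, 401412), -1))) = Add(Mul(1630458, Rational(1, 1262058)), Mul(721362, Rational(-401412, 162275))) = Add(Rational(271743, 210343), Rational(-289563363144, 162275)) = Rational(-60907582396703067, 34133410325) ≈ -1.7844e+6)
Add(Add(180563, s), Mul(-2450766, Pow(-1869824, -1))) = Add(Add(180563, Rational(-60907582396703067, 34133410325)), Mul(-2450766, Pow(-1869824, -1))) = Add(Rational(-54744351428190092, 34133410325), Mul(-2450766, Rational(-1, 1869824))) = Add(Rational(-54744351428190092, 34133410325), Rational(1225383, 934912)) = Rational(-51181109255931311012429, 31911734913766400)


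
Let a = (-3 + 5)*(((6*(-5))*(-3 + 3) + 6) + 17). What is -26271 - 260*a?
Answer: -38231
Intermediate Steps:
a = 46 (a = 2*((-30*0 + 6) + 17) = 2*((0 + 6) + 17) = 2*(6 + 17) = 2*23 = 46)
-26271 - 260*a = -26271 - 260*46 = -26271 - 1*11960 = -26271 - 11960 = -38231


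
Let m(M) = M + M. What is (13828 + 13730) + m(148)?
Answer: 27854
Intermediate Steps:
m(M) = 2*M
(13828 + 13730) + m(148) = (13828 + 13730) + 2*148 = 27558 + 296 = 27854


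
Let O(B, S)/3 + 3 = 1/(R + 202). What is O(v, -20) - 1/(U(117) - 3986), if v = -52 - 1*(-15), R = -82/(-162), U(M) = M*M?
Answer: -1430083355/159158309 ≈ -8.9853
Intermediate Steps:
U(M) = M²
R = 41/81 (R = -82*(-1/162) = 41/81 ≈ 0.50617)
v = -37 (v = -52 + 15 = -37)
O(B, S) = -147384/16403 (O(B, S) = -9 + 3/(41/81 + 202) = -9 + 3/(16403/81) = -9 + 3*(81/16403) = -9 + 243/16403 = -147384/16403)
O(v, -20) - 1/(U(117) - 3986) = -147384/16403 - 1/(117² - 3986) = -147384/16403 - 1/(13689 - 3986) = -147384/16403 - 1/9703 = -1430083355/159158309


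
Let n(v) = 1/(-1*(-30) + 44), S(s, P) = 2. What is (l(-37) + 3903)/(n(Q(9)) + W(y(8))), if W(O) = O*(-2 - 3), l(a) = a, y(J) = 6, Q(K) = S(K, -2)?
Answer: -286084/2219 ≈ -128.92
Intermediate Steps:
Q(K) = 2
W(O) = -5*O (W(O) = O*(-5) = -5*O)
n(v) = 1/74 (n(v) = 1/(30 + 44) = 1/74)
(l(-37) + 3903)/(n(Q(9)) + W(y(8))) = (-37 + 3903)/(1/74 - 5*6) = 3866/(1/74 - 30) = 3866/(-2219/74) = 3866*(-74/2219) = -286084/2219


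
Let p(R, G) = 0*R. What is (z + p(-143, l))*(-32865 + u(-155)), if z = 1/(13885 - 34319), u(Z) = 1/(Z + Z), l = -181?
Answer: 599303/372620 ≈ 1.6083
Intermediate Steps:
p(R, G) = 0
u(Z) = 1/(2*Z)
z = -1/20434 (z = 1/(-20434) = -1/20434 ≈ -4.8938e-5)
(z + p(-143, l))*(-32865 + u(-155)) = (-1/20434 + 0)*(-32865 + (½)/(-155)) = -(-32865 + (½)*(-1/155))/20434 = -(-32865 - 1/310)/20434 = -1/20434*(-10188151/310) = 599303/372620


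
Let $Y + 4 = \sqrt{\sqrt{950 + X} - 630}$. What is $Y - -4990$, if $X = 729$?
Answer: $4986 + \sqrt{-630 + \sqrt{1679}} \approx 4986.0 + 24.27 i$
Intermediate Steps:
$Y = -4 + \sqrt{-630 + \sqrt{1679}}$ ($Y = -4 + \sqrt{\sqrt{950 + 729} - 630} = -4 + \sqrt{\sqrt{1679} - 630} = -4 + \sqrt{-630 + \sqrt{1679}} \approx -4.0 + 24.27 i$)
$Y - -4990 = \left(-4 + i \sqrt{630 - \sqrt{1679}}\right) - -4990 = \left(-4 + i \sqrt{630 - \sqrt{1679}}\right) + 4990 = 4986 + i \sqrt{630 - \sqrt{1679}}$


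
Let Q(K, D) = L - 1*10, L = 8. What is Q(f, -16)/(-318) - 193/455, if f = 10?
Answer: -30232/72345 ≈ -0.41789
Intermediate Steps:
Q(K, D) = -2 (Q(K, D) = 8 - 1*10 = 8 - 10 = -2)
Q(f, -16)/(-318) - 193/455 = -2/(-318) - 193/455 = -2*(-1/318) - 193*1/455 = 1/159 - 193/455 = -30232/72345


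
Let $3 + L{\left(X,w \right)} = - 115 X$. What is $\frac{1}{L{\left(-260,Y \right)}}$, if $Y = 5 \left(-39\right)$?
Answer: $\frac{1}{29897} \approx 3.3448 \cdot 10^{-5}$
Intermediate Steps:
$Y = -195$
$L{\left(X,w \right)} = -3 - 115 X$
$\frac{1}{L{\left(-260,Y \right)}} = \frac{1}{-3 - -29900} = \frac{1}{-3 + 29900} = \frac{1}{29897}$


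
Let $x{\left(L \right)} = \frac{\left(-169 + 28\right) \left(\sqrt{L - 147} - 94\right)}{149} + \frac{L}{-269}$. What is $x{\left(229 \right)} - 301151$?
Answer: $- \frac{12066902026}{40081} - \frac{141 \sqrt{82}}{149} \approx -3.0107 \cdot 10^{5}$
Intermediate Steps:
$x{\left(L \right)} = \frac{13254}{149} - \frac{141 \sqrt{-147 + L}}{149} - \frac{L}{269}$ ($x{\left(L \right)} = - 141 \left(\sqrt{-147 + L} - 94\right) \frac{1}{149} + L \left(- \frac{1}{269}\right) = - 141 \left(-94 + \sqrt{-147 + L}\right) \frac{1}{149} - \frac{L}{269} = \left(13254 - 141 \sqrt{-147 + L}\right) \frac{1}{149} - \frac{L}{269} = \left(\frac{13254}{149} - \frac{141 \sqrt{-147 + L}}{149}\right) - \frac{L}{269} = \frac{13254}{149} - \frac{141 \sqrt{-147 + L}}{149} - \frac{L}{269}$)
$x{\left(229 \right)} - 301151 = \left(\frac{13254}{149} - \frac{141 \sqrt{-147 + 229}}{149} - \frac{229}{269}\right) - 301151 = \left(\frac{13254}{149} - \frac{141 \sqrt{82}}{149} - \frac{229}{269}\right) - 301151 = \left(\frac{3531205}{40081} - \frac{141 \sqrt{82}}{149}\right) - 301151 = - \frac{12066902026}{40081} - \frac{141 \sqrt{82}}{149}$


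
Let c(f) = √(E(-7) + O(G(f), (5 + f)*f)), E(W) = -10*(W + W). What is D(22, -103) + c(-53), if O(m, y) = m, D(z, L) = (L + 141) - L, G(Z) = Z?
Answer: 141 + √87 ≈ 150.33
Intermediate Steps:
D(z, L) = 141 (D(z, L) = (141 + L) - L = 141)
E(W) = -20*W
c(f) = √(140 + f) (c(f) = √(-20*(-7) + f) = √(140 + f))
D(22, -103) + c(-53) = 141 + √(140 - 53) = 141 + √87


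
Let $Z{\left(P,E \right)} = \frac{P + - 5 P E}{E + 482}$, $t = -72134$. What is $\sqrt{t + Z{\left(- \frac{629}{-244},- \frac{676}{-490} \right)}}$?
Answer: $\frac{i \sqrt{3764511818671797411}}{7224108} \approx 268.58 i$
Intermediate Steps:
$Z{\left(P,E \right)} = \frac{P - 5 E P}{482 + E}$
$\sqrt{t + Z{\left(- \frac{629}{-244},- \frac{676}{-490} \right)}} = \sqrt{-72134 + \frac{- \frac{629}{-244} \left(1 - 5 \left(- \frac{676}{-490}\right)\right)}{482 - \frac{676}{-490}}} = \sqrt{-72134 + \frac{\left(-629\right) \left(- \frac{1}{244}\right) \left(1 - 5 \left(\left(-676\right) \left(- \frac{1}{490}\right)\right)\right)}{482 - - \frac{338}{245}}} = \sqrt{-72134 + \frac{629 \left(1 - \frac{338}{49}\right)}{244 \left(482 + \frac{338}{245}\right)}} = \sqrt{-72134 + \frac{629 \left(1 - \frac{338}{49}\right)}{244 \cdot \frac{118428}{245}}} = \sqrt{-72134 + \frac{629}{244} \cdot \frac{245}{118428} \left(- \frac{289}{49}\right)} = \sqrt{-72134 - \frac{908905}{28896432}} = \sqrt{- \frac{2084416134793}{28896432}} = \frac{i \sqrt{3764511818671797411}}{7224108}$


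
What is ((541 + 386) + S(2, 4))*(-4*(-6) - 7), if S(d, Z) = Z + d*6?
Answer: 16031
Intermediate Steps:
S(d, Z) = Z + 6*d
((541 + 386) + S(2, 4))*(-4*(-6) - 7) = ((541 + 386) + (4 + 6*2))*(-4*(-6) - 7) = (927 + (4 + 12))*(24 - 7) = (927 + 16)*17 = 943*17 = 16031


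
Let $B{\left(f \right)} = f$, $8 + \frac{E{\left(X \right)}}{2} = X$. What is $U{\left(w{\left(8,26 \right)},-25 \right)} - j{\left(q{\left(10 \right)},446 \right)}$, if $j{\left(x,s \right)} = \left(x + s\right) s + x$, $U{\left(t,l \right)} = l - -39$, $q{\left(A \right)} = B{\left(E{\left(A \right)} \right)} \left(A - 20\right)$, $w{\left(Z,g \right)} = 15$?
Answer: $-181022$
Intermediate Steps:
$E{\left(X \right)} = -16 + 2 X$
$q{\left(A \right)} = \left(-20 + A\right) \left(-16 + 2 A\right)$ ($q{\left(A \right)} = \left(-16 + 2 A\right) \left(A - 20\right) = \left(-16 + 2 A\right) \left(-20 + A\right) = \left(-20 + A\right) \left(-16 + 2 A\right)$)
$U{\left(t,l \right)} = 39 + l$ ($U{\left(t,l \right)} = l + 39 = 39 + l$)
$j{\left(x,s \right)} = x + s \left(s + x\right)$ ($j{\left(x,s \right)} = \left(s + x\right) s + x = s \left(s + x\right) + x = x + s \left(s + x\right)$)
$U{\left(w{\left(8,26 \right)},-25 \right)} - j{\left(q{\left(10 \right)},446 \right)} = \left(39 - 25\right) - \left(2 \left(-20 + 10\right) \left(-8 + 10\right) + 446^{2} + 446 \cdot 2 \left(-20 + 10\right) \left(-8 + 10\right)\right) = 14 - \left(2 \left(-10\right) 2 + 198916 + 446 \cdot 2 \left(-10\right) 2\right) = 14 - \left(-40 + 198916 + 446 \left(-40\right)\right) = 14 - \left(-40 + 198916 - 17840\right) = 14 - 181036 = -181022$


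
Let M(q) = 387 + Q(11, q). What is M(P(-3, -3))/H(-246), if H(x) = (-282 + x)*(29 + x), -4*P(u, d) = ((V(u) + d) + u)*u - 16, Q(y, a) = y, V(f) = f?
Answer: 199/57288 ≈ 0.0034737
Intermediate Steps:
P(u, d) = 4 - u*(d + 2*u)/4 (P(u, d) = -(((u + d) + u)*u - 16)/4 = -(((d + u) + u)*u - 16)/4 = -((d + 2*u)*u - 16)/4 = -(u*(d + 2*u) - 16)/4 = -(-16 + u*(d + 2*u))/4 = 4 - u*(d + 2*u)/4)
M(q) = 398 (M(q) = 387 + 11 = 398)
M(P(-3, -3))/H(-246) = 398/(-8178 + (-246)² - 253*(-246)) = 398/(-8178 + 60516 + 62238) = 398/114576 = 398*(1/114576) = 199/57288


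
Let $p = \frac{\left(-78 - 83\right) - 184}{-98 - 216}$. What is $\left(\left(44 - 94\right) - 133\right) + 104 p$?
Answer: $- \frac{10791}{157} \approx -68.732$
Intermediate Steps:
$p = \frac{345}{314}$ ($p = \frac{-161 - 184}{-314} = \left(-345\right) \left(- \frac{1}{314}\right) = \frac{345}{314} \approx 1.0987$)
$\left(\left(44 - 94\right) - 133\right) + 104 p = \left(\left(44 - 94\right) - 133\right) + 104 \cdot \frac{345}{314} = \left(-50 - 133\right) + \frac{17940}{157} = -183 + \frac{17940}{157} = - \frac{10791}{157}$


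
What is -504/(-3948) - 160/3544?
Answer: 1718/20821 ≈ 0.082513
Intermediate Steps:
-504/(-3948) - 160/3544 = -504*(-1/3948) - 160*1/3544 = 6/47 - 20/443 = 1718/20821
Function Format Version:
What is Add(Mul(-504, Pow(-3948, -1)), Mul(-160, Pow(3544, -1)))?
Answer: Rational(1718, 20821) ≈ 0.082513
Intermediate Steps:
Add(Mul(-504, Pow(-3948, -1)), Mul(-160, Pow(3544, -1))) = Add(Mul(-504, Rational(-1, 3948)), Mul(-160, Rational(1, 3544))) = Add(Rational(6, 47), Rational(-20, 443)) = Rational(1718, 20821)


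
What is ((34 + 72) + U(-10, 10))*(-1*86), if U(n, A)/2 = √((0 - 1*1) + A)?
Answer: -9632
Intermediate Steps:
U(n, A) = 2*√(-1 + A) (U(n, A) = 2*√((0 - 1*1) + A) = 2*√((0 - 1) + A) = 2*√(-1 + A))
((34 + 72) + U(-10, 10))*(-1*86) = ((34 + 72) + 2*√(-1 + 10))*(-1*86) = (106 + 2*√9)*(-86) = (106 + 2*3)*(-86) = (106 + 6)*(-86) = 112*(-86) = -9632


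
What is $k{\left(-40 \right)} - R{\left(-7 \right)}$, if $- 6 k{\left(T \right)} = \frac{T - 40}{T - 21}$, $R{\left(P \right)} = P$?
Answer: $\frac{1241}{183} \approx 6.7814$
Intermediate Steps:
$k{\left(T \right)} = - \frac{-40 + T}{6 \left(-21 + T\right)}$ ($k{\left(T \right)} = - \frac{\left(T - 40\right) \frac{1}{T - 21}}{6} = - \frac{\left(-40 + T\right) \frac{1}{-21 + T}}{6} = - \frac{\frac{1}{-21 + T} \left(-40 + T\right)}{6} = - \frac{-40 + T}{6 \left(-21 + T\right)}$)
$k{\left(-40 \right)} - R{\left(-7 \right)} = \frac{40 - -40}{6 \left(-21 - 40\right)} - -7 = \frac{40 + 40}{6 \left(-61\right)} + 7 = \frac{1}{6} \left(- \frac{1}{61}\right) 80 + 7 = - \frac{40}{183} + 7 = \frac{1241}{183}$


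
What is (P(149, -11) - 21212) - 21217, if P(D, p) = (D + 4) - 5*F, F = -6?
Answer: -42246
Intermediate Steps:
P(D, p) = 34 + D (P(D, p) = (D + 4) - 5*(-6) = (4 + D) + 30 = 34 + D)
(P(149, -11) - 21212) - 21217 = ((34 + 149) - 21212) - 21217 = (183 - 21212) - 21217 = -21029 - 21217 = -42246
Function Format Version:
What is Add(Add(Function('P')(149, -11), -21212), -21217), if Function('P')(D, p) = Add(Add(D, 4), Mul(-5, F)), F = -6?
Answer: -42246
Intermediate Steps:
Function('P')(D, p) = Add(34, D) (Function('P')(D, p) = Add(Add(D, 4), Mul(-5, -6)) = Add(Add(4, D), 30) = Add(34, D))
Add(Add(Function('P')(149, -11), -21212), -21217) = Add(Add(Add(34, 149), -21212), -21217) = Add(Add(183, -21212), -21217) = Add(-21029, -21217) = -42246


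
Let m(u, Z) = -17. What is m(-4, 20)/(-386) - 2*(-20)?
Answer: 15457/386 ≈ 40.044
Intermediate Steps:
m(-4, 20)/(-386) - 2*(-20) = -17/(-386) - 2*(-20) = -17*(-1/386) + 40 = 17/386 + 40 = 15457/386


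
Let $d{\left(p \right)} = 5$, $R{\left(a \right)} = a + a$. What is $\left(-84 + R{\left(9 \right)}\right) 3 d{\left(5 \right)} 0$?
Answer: $0$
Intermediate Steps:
$R{\left(a \right)} = 2 a$
$\left(-84 + R{\left(9 \right)}\right) 3 d{\left(5 \right)} 0 = \left(-84 + 2 \cdot 9\right) 3 \cdot 5 \cdot 0 = \left(-84 + 18\right) 15 \cdot 0 = \left(-66\right) 0 = 0$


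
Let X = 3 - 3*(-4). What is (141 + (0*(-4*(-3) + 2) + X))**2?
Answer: 24336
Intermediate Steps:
X = 15 (X = 3 + 12 = 15)
(141 + (0*(-4*(-3) + 2) + X))**2 = (141 + (0*(-4*(-3) + 2) + 15))**2 = (141 + (0*(12 + 2) + 15))**2 = (141 + (0*14 + 15))**2 = (141 + (0 + 15))**2 = (141 + 15)**2 = 156**2 = 24336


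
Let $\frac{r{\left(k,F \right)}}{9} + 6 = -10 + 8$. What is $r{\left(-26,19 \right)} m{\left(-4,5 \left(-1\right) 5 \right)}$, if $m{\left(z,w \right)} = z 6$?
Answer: $1728$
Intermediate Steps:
$m{\left(z,w \right)} = 6 z$
$r{\left(k,F \right)} = -72$ ($r{\left(k,F \right)} = -54 + 9 \left(-10 + 8\right) = -54 + 9 \left(-2\right) = -54 - 18 = -72$)
$r{\left(-26,19 \right)} m{\left(-4,5 \left(-1\right) 5 \right)} = - 72 \cdot 6 \left(-4\right) = \left(-72\right) \left(-24\right) = 1728$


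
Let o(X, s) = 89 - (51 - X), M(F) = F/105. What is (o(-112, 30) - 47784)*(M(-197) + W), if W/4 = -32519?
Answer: 653653034866/105 ≈ 6.2253e+9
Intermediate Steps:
W = -130076 (W = 4*(-32519) = -130076)
M(F) = F/105 (M(F) = F*(1/105) = F/105)
o(X, s) = 38 + X (o(X, s) = 89 + (-51 + X) = 38 + X)
(o(-112, 30) - 47784)*(M(-197) + W) = ((38 - 112) - 47784)*((1/105)*(-197) - 130076) = (-74 - 47784)*(-197/105 - 130076) = -47858*(-13658177/105) = 653653034866/105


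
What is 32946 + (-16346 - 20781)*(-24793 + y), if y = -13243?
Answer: 1412195518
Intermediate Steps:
32946 + (-16346 - 20781)*(-24793 + y) = 32946 + (-16346 - 20781)*(-24793 - 13243) = 32946 - 37127*(-38036) = 32946 + 1412162572 = 1412195518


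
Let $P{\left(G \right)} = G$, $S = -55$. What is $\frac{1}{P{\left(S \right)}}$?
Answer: $- \frac{1}{55} \approx -0.018182$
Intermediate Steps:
$\frac{1}{P{\left(S \right)}} = \frac{1}{-55} = - \frac{1}{55}$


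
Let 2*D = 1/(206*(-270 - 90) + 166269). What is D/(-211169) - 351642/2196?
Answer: -189989881271455/1186484490681 ≈ -160.13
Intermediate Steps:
D = 1/184218 (D = 1/(2*(206*(-270 - 90) + 166269)) = 1/(2*(206*(-360) + 166269)) = 1/(2*(-74160 + 166269)) = (½)/92109 = (½)*(1/92109) = 1/184218 ≈ 5.4284e-6)
D/(-211169) - 351642/2196 = (1/184218)/(-211169) - 351642/2196 = (1/184218)*(-1/211169) - 351642*1/2196 = -1/38901130842 - 58607/366 = -189989881271455/1186484490681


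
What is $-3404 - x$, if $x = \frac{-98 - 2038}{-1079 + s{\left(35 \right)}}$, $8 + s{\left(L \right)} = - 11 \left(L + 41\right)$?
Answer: $- \frac{2182676}{641} \approx -3405.1$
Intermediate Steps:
$s{\left(L \right)} = -459 - 11 L$ ($s{\left(L \right)} = -8 - 11 \left(L + 41\right) = -8 - 11 \left(41 + L\right) = -8 - \left(451 + 11 L\right) = -459 - 11 L$)
$x = \frac{712}{641}$ ($x = \frac{-98 - 2038}{-1079 - 844} = - \frac{2136}{-1079 - 844} = - \frac{2136}{-1923} = \left(-2136\right) \left(- \frac{1}{1923}\right) = \frac{712}{641} \approx 1.1108$)
$-3404 - x = -3404 - \frac{712}{641} = - \frac{2182676}{641}$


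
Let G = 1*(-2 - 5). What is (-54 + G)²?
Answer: 3721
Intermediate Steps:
G = -7 (G = 1*(-7) = -7)
(-54 + G)² = (-54 - 7)² = (-61)² = 3721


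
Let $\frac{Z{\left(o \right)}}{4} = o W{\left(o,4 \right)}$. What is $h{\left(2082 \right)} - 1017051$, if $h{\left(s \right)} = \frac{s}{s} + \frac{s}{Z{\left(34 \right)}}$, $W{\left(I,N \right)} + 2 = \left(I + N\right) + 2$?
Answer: $- \frac{2628056159}{2584} \approx -1.0171 \cdot 10^{6}$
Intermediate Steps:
$W{\left(I,N \right)} = I + N$ ($W{\left(I,N \right)} = -2 + \left(\left(I + N\right) + 2\right) = -2 + \left(2 + I + N\right) = I + N$)
$Z{\left(o \right)} = 4 o \left(4 + o\right)$ ($Z{\left(o \right)} = 4 o \left(o + 4\right) = 4 o \left(4 + o\right)$)
$h{\left(s \right)} = 1 + \frac{s}{5168}$ ($h{\left(s \right)} = \frac{s}{s} + \frac{s}{4 \cdot 34 \left(4 + 34\right)} = 1 + \frac{s}{4 \cdot 34 \cdot 38} = 1 + \frac{s}{5168}$)
$h{\left(2082 \right)} - 1017051 = \left(1 + \frac{1}{5168} \cdot 2082\right) - 1017051 = \left(1 + \frac{1041}{2584}\right) - 1017051 = \frac{3625}{2584} - 1017051 = - \frac{2628056159}{2584}$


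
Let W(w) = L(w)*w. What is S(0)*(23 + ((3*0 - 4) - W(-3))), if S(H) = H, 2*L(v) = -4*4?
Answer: 0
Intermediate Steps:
L(v) = -8 (L(v) = (-4*4)/2 = (½)*(-16) = -8)
W(w) = -8*w
S(0)*(23 + ((3*0 - 4) - W(-3))) = 0*(23 + ((3*0 - 4) - (-8)*(-3))) = 0*(23 + ((0 - 4) - 1*24)) = 0*(23 + (-4 - 24)) = 0*(23 - 28) = 0*(-5) = 0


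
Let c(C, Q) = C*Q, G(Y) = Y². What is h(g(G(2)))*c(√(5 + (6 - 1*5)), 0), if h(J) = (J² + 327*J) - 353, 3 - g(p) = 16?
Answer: 0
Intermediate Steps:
g(p) = -13 (g(p) = 3 - 1*16 = 3 - 16 = -13)
h(J) = -353 + J² + 327*J
h(g(G(2)))*c(√(5 + (6 - 1*5)), 0) = (-353 + (-13)² + 327*(-13))*(√(5 + (6 - 1*5))*0) = (-353 + 169 - 4251)*(√(5 + (6 - 5))*0) = -4435*√(5 + 1)*0 = -4435*√6*0 = -4435*0 = 0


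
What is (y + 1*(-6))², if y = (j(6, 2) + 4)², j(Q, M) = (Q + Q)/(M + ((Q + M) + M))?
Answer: 361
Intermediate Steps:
j(Q, M) = 2*Q/(Q + 3*M) (j(Q, M) = (2*Q)/(M + ((M + Q) + M)) = (2*Q)/(M + (Q + 2*M)) = (2*Q)/(Q + 3*M) = 2*Q/(Q + 3*M))
y = 25 (y = (2*6/(6 + 3*2) + 4)² = (2*6/(6 + 6) + 4)² = (2*6/12 + 4)² = (2*6*(1/12) + 4)² = (1 + 4)² = 5² = 25)
(y + 1*(-6))² = (25 + 1*(-6))² = (25 - 6)² = 19² = 361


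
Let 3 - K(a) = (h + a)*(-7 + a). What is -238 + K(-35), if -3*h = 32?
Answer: -2153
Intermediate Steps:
h = -32/3 (h = -⅓*32 = -32/3 ≈ -10.667)
K(a) = 3 - (-7 + a)*(-32/3 + a) (K(a) = 3 - (-32/3 + a)*(-7 + a) = 3 - (-7 + a)*(-32/3 + a))
-238 + K(-35) = -238 + (-215/3 - 1*(-35)² + (53/3)*(-35)) = -238 + (-215/3 - 1*1225 - 1855/3) = -238 + (-215/3 - 1225 - 1855/3) = -238 - 1915 = -2153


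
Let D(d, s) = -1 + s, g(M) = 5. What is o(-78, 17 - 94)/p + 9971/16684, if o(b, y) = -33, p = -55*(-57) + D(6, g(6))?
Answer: 715079/1217932 ≈ 0.58713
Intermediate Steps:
p = 3139 (p = -55*(-57) + (-1 + 5) = 3135 + 4 = 3139)
o(-78, 17 - 94)/p + 9971/16684 = -33/3139 + 9971/16684 = 715079/1217932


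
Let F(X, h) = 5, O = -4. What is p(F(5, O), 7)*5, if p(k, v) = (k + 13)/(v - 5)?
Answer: 45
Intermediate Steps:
p(k, v) = (13 + k)/(-5 + v)
p(F(5, O), 7)*5 = ((13 + 5)/(-5 + 7))*5 = (18/2)*5 = ((½)*18)*5 = 9*5 = 45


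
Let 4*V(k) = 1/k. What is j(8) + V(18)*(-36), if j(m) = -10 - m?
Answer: -37/2 ≈ -18.500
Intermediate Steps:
V(k) = 1/(4*k)
j(8) + V(18)*(-36) = (-10 - 1*8) + ((1/4)/18)*(-36) = (-10 - 8) + ((1/4)*(1/18))*(-36) = -18 + (1/72)*(-36) = -18 - 1/2 = -37/2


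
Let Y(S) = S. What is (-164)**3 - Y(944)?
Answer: -4411888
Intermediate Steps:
(-164)**3 - Y(944) = (-164)**3 - 1*944 = -4410944 - 944 = -4411888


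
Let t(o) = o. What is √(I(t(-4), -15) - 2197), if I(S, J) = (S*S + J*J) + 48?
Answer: 6*I*√53 ≈ 43.681*I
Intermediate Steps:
I(S, J) = 48 + J² + S² (I(S, J) = (S² + J²) + 48 = (J² + S²) + 48 = 48 + J² + S²)
√(I(t(-4), -15) - 2197) = √((48 + (-15)² + (-4)²) - 2197) = √((48 + 225 + 16) - 2197) = √(289 - 2197) = √(-1908) = 6*I*√53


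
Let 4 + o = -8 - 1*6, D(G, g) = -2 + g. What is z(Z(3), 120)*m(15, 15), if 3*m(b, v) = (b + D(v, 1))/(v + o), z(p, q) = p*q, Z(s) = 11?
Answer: -6160/3 ≈ -2053.3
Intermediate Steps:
o = -18 (o = -4 + (-8 - 1*6) = -4 + (-8 - 6) = -4 - 14 = -18)
m(b, v) = (-1 + b)/(3*(-18 + v)) (m(b, v) = ((b + (-2 + 1))/(v - 18))/3 = ((b - 1)/(-18 + v))/3 = ((-1 + b)/(-18 + v))/3 = (-1 + b)/(3*(-18 + v)))
z(Z(3), 120)*m(15, 15) = (11*120)*((-1 + 15)/(3*(-18 + 15))) = 1320*((1/3)*14/(-3)) = 1320*((1/3)*(-1/3)*14) = 1320*(-14/9) = -6160/3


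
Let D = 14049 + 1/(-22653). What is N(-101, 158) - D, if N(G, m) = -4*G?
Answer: -309100184/22653 ≈ -13645.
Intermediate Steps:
D = 318251996/22653 (D = 14049 - 1/22653 = 318251996/22653 ≈ 14049.)
N(-101, 158) - D = -4*(-101) - 1*318251996/22653 = 404 - 318251996/22653 = -309100184/22653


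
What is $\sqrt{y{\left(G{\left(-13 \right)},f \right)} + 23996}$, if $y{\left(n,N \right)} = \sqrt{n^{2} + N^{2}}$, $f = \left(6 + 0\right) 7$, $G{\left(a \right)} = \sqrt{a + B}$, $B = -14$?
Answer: $\sqrt{23996 + 3 \sqrt{193}} \approx 155.04$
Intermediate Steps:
$G{\left(a \right)} = \sqrt{-14 + a}$ ($G{\left(a \right)} = \sqrt{a - 14} = \sqrt{-14 + a}$)
$f = 42$ ($f = 6 \cdot 7 = 42$)
$y{\left(n,N \right)} = \sqrt{N^{2} + n^{2}}$
$\sqrt{y{\left(G{\left(-13 \right)},f \right)} + 23996} = \sqrt{\sqrt{42^{2} + \left(\sqrt{-14 - 13}\right)^{2}} + 23996} = \sqrt{\sqrt{1764 + \left(\sqrt{-27}\right)^{2}} + 23996} = \sqrt{\sqrt{1764 + \left(3 i \sqrt{3}\right)^{2}} + 23996} = \sqrt{\sqrt{1764 - 27} + 23996} = \sqrt{\sqrt{1737} + 23996} = \sqrt{3 \sqrt{193} + 23996} = \sqrt{23996 + 3 \sqrt{193}}$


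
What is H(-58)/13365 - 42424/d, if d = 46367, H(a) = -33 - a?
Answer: -113167517/123938991 ≈ -0.91309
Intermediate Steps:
H(-58)/13365 - 42424/d = (-33 - 1*(-58))/13365 - 42424/46367 = (-33 + 58)*(1/13365) - 42424*1/46367 = 25*(1/13365) - 42424/46367 = 5/2673 - 42424/46367 = -113167517/123938991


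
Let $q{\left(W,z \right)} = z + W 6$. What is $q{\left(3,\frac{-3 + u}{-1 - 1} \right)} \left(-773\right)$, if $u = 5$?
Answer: $-13141$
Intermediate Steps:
$q{\left(W,z \right)} = z + 6 W$
$q{\left(3,\frac{-3 + u}{-1 - 1} \right)} \left(-773\right) = \left(\frac{-3 + 5}{-1 - 1} + 6 \cdot 3\right) \left(-773\right) = \left(\frac{2}{-2} + 18\right) \left(-773\right) = \left(2 \left(- \frac{1}{2}\right) + 18\right) \left(-773\right) = \left(-1 + 18\right) \left(-773\right) = 17 \left(-773\right) = -13141$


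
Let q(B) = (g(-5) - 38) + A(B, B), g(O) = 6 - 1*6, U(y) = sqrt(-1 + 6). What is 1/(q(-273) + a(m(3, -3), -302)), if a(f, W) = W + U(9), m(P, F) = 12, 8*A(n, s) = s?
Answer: -23944/8957729 - 64*sqrt(5)/8957729 ≈ -0.0026890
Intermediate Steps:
A(n, s) = s/8
U(y) = sqrt(5)
g(O) = 0 (g(O) = 6 - 6 = 0)
a(f, W) = W + sqrt(5)
q(B) = -38 + B/8 (q(B) = (0 - 38) + B/8 = -38 + B/8)
1/(q(-273) + a(m(3, -3), -302)) = 1/((-38 + (1/8)*(-273)) + (-302 + sqrt(5))) = 1/((-38 - 273/8) + (-302 + sqrt(5))) = 1/(-577/8 + (-302 + sqrt(5))) = 1/(-2993/8 + sqrt(5))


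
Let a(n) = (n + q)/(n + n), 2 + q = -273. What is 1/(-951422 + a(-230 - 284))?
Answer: -1028/978061027 ≈ -1.0511e-6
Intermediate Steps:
q = -275 (q = -2 - 273 = -275)
a(n) = (-275 + n)/(2*n) (a(n) = (n - 275)/(n + n) = (-275 + n)/((2*n)) = (-275 + n)*(1/(2*n)) = (-275 + n)/(2*n))
1/(-951422 + a(-230 - 284)) = 1/(-951422 + (-275 + (-230 - 284))/(2*(-230 - 284))) = 1/(-951422 + (½)*(-275 - 514)/(-514)) = 1/(-951422 + (½)*(-1/514)*(-789)) = 1/(-951422 + 789/1028) = 1/(-978061027/1028) = -1028/978061027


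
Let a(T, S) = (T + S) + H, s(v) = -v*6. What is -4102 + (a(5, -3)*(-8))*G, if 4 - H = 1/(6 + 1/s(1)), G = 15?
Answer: -33610/7 ≈ -4801.4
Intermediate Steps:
s(v) = -6*v
H = 134/35 (H = 4 - 1/(6 + 1/(-6*1)) = 4 - 1/(6 + 1/(-6)) = 4 - 1/(6 + 1*(-⅙)) = 4 - 1/(6 - ⅙) = 4 - 1/35/6 = 4 - 1*6/35 = 4 - 6/35 = 134/35 ≈ 3.8286)
a(T, S) = 134/35 + S + T (a(T, S) = (T + S) + 134/35 = (S + T) + 134/35 = 134/35 + S + T)
-4102 + (a(5, -3)*(-8))*G = -4102 + ((134/35 - 3 + 5)*(-8))*15 = -4102 + ((204/35)*(-8))*15 = -4102 - 1632/35*15 = -4102 - 4896/7 = -33610/7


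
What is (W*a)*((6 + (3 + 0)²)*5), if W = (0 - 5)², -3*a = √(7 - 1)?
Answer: -625*√6 ≈ -1530.9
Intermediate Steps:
a = -√6/3 (a = -√(7 - 1)/3 = -√6/3 ≈ -0.81650)
W = 25 (W = (-5)² = 25)
(W*a)*((6 + (3 + 0)²)*5) = (25*(-√6/3))*((6 + (3 + 0)²)*5) = (-25*√6/3)*((6 + 3²)*5) = (-25*√6/3)*((6 + 9)*5) = (-25*√6/3)*(15*5) = -25*√6/3*75 = -625*√6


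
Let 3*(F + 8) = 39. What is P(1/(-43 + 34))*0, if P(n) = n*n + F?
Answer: 0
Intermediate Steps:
F = 5 (F = -8 + (⅓)*39 = -8 + 13 = 5)
P(n) = 5 + n² (P(n) = n*n + 5 = n² + 5 = 5 + n²)
P(1/(-43 + 34))*0 = (5 + (1/(-43 + 34))²)*0 = (5 + (1/(-9))²)*0 = (5 + (-⅑)²)*0 = (5 + 1/81)*0 = (406/81)*0 = 0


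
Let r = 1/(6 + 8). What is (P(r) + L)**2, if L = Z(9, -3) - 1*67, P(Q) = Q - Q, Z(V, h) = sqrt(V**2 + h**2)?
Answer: 4579 - 402*sqrt(10) ≈ 3307.8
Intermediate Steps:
r = 1/14 ≈ 0.071429
P(Q) = 0
L = -67 + 3*sqrt(10) (L = sqrt(9**2 + (-3)**2) - 1*67 = sqrt(81 + 9) - 67 = sqrt(90) - 67 = 3*sqrt(10) - 67 = -67 + 3*sqrt(10) ≈ -57.513)
(P(r) + L)**2 = (0 + (-67 + 3*sqrt(10)))**2 = (-67 + 3*sqrt(10))**2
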